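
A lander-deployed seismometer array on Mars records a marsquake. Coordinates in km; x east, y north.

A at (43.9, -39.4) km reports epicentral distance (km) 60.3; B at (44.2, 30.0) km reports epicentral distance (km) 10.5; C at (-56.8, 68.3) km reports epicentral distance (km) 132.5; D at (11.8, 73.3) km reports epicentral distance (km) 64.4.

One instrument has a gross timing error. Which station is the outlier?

C

Solve using three stations at a time. Using A, B, D (subtract circle equations pairwise → linear system) gives (x, y) ≈ (48.9, 20.7).
Distances from that point to each station vs reported:
  A: calculated 60.3 vs reported 60.3 → residual 0.0 km
  B: calculated 10.4 vs reported 10.5 → residual 0.1 km
  C: calculated 115.9 vs reported 132.5 → residual 16.6 km
  D: calculated 64.4 vs reported 64.4 → residual 0.0 km
A, B, D are mutually consistent (residuals ≈ 0); C is off by 16.6 km.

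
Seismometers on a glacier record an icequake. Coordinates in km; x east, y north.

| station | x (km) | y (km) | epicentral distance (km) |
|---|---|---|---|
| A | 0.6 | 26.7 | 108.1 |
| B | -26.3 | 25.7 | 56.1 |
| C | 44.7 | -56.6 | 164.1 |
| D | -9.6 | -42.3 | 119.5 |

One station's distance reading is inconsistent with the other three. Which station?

A

Solve using three stations at a time. Using B, C, D (subtract circle equations pairwise → linear system) gives (x, y) ≈ (-69.9, 60.8).
Distances from that point to each station vs reported:
  A: calculated 78.3 vs reported 108.1 → residual 29.8 km
  B: calculated 56.0 vs reported 56.1 → residual 0.1 km
  C: calculated 164.1 vs reported 164.1 → residual 0.0 km
  D: calculated 119.4 vs reported 119.5 → residual 0.1 km
B, C, D are mutually consistent (residuals ≈ 0); A is off by 29.8 km.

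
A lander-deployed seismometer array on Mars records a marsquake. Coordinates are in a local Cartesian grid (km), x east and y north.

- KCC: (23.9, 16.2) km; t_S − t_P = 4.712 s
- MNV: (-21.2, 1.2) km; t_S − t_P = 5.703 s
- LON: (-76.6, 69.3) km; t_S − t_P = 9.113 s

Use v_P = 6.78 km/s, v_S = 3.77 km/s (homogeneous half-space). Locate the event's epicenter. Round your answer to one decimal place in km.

Distance from S−P lag: d = Δt · v_P v_S / (v_P − v_S) = Δt · (6.78·3.77)/(6.78−3.77) ≈ 8.4919·Δt.
So d_KCC = 40.01, d_MNV = 48.43, d_LON = 77.39 km.
Circle about each station: (x − 23.9)² + (y − 16.2)² = 40.01²; (x + 21.2)² + (y − 1.2)² = 48.43²; (x + 76.6)² + (y − 69.3)² = 77.39².
Subtracting the KCC equation from the MNV and LON equations removes the quadratic terms:
-90.2 x − 30.0 y = -1127.43
-201.0 x + 106.2 y = 5447.99
Solving the 2×2 system: x ≈ -2.8, y ≈ 46.0 km.
Check against KCC (with the unrounded x, y): √((x − 23.9)²+(y − 16.2)²) = 40.01 ≈ 40.01 km. ✓

x ≈ -2.8 km, y ≈ 46.0 km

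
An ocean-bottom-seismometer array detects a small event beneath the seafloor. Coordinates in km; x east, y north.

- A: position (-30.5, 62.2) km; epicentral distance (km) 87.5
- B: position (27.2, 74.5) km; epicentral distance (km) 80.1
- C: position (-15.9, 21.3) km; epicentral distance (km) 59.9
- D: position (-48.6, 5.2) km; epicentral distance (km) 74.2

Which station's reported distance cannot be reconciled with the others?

C

Solve using three stations at a time. Using A, B, D (subtract circle equations pairwise → linear system) gives (x, y) ≈ (24.9, -5.6).
Distances from that point to each station vs reported:
  A: calculated 87.5 vs reported 87.5 → residual 0.0 km
  B: calculated 80.2 vs reported 80.1 → residual 0.1 km
  C: calculated 48.9 vs reported 59.9 → residual 11.0 km
  D: calculated 74.3 vs reported 74.2 → residual 0.1 km
A, B, D are mutually consistent (residuals ≈ 0); C is off by 11.0 km.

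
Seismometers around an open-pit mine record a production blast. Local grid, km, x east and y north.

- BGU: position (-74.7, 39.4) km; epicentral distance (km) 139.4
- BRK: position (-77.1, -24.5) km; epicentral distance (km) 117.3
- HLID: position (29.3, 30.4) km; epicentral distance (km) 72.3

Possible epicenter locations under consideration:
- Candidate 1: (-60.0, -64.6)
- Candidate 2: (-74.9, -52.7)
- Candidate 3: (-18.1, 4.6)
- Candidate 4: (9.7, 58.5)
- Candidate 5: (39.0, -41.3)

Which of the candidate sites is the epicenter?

For each candidate, compare |candidate − station| to the reported distance:
Candidate 1: residuals BGU 34.4, BRK 73.7, HLID 58.1 → max 73.7 km
Candidate 2: residuals BGU 47.3, BRK 89.0, HLID 61.0 → max 89.0 km
Candidate 3: residuals BGU 73.0, BRK 51.5, HLID 18.3 → max 73.0 km
Candidate 4: residuals BGU 52.9, BRK 2.8, HLID 38.0 → max 52.9 km
Candidate 5: residuals BGU 0.0, BRK 0.0, HLID 0.1 → max 0.1 km
Only Candidate 5 has all residuals ≈ 0.

Candidate 5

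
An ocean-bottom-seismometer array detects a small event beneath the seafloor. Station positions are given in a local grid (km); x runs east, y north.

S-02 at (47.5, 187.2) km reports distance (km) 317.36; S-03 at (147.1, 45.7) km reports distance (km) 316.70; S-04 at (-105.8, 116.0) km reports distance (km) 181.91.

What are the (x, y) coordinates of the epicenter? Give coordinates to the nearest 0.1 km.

x ≈ -151.4 km, y ≈ -60.1 km

Circle about each station: (x − 47.5)² + (y − 187.2)² = 317.36²; (x − 147.1)² + (y − 45.7)² = 316.70²; (x + 105.8)² + (y − 116.0)² = 181.91².
Subtracting the S-02 equation from the S-03 and S-04 equations removes the quadratic terms:
199.2 x − 283.0 y = -13154.71
-306.6 x − 142.4 y = 54975.67
Solving the 2×2 system: x ≈ -151.4, y ≈ -60.1 km.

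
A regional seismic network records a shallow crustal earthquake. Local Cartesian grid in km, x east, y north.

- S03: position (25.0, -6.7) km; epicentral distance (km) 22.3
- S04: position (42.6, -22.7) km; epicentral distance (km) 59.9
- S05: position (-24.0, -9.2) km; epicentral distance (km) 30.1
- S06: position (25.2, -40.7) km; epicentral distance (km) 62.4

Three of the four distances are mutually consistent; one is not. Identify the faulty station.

S03

Solve using three stations at a time. Using S04, S05, S06 (subtract circle equations pairwise → linear system) gives (x, y) ≈ (-4.7, 14.1).
Distances from that point to each station vs reported:
  S03: calculated 36.3 vs reported 22.3 → residual 14.0 km
  S04: calculated 60.0 vs reported 59.9 → residual 0.1 km
  S05: calculated 30.3 vs reported 30.1 → residual 0.2 km
  S06: calculated 62.5 vs reported 62.4 → residual 0.1 km
S04, S05, S06 are mutually consistent (residuals ≈ 0); S03 is off by 14.0 km.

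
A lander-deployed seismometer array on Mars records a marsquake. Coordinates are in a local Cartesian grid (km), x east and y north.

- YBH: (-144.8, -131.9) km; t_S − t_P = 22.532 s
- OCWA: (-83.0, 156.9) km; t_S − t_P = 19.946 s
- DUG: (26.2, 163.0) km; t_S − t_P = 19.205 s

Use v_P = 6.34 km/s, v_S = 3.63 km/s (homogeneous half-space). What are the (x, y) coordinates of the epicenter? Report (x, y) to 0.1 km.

Distance from S−P lag: d = Δt · v_P v_S / (v_P − v_S) = Δt · (6.34·3.63)/(6.34−3.63) ≈ 8.4923·Δt.
So d_YBH = 191.35, d_OCWA = 169.39, d_DUG = 163.10 km.
Circle about each station: (x + 144.8)² + (y + 131.9)² = 191.35²; (x + 83.0)² + (y − 156.9)² = 169.39²; (x − 26.2)² + (y − 163.0)² = 163.10².
Subtracting pairs of circle equations eliminates x²+y² and gives linear equations (the radical axes):
123.6 x + 577.6 y = 1063.81
342.0 x + 589.8 y = -1096.00
Solving the 2×2 system: x ≈ -10.1, y ≈ 4.0 km.

(-10.1, 4.0)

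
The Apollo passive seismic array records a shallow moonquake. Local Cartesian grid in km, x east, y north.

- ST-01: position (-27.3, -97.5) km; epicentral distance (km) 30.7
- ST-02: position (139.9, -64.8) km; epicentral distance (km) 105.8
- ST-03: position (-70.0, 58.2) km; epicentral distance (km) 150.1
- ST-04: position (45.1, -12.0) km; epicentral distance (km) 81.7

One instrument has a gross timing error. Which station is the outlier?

ST-02

Solve using three stations at a time. Using ST-01, ST-03, ST-04 (subtract circle equations pairwise → linear system) gives (x, y) ≈ (-4.6, -76.9).
Distances from that point to each station vs reported:
  ST-01: calculated 30.7 vs reported 30.7 → residual 0.0 km
  ST-02: calculated 145.0 vs reported 105.8 → residual 39.2 km
  ST-03: calculated 150.1 vs reported 150.1 → residual 0.0 km
  ST-04: calculated 81.7 vs reported 81.7 → residual 0.0 km
ST-01, ST-03, ST-04 are mutually consistent (residuals ≈ 0); ST-02 is off by 39.2 km.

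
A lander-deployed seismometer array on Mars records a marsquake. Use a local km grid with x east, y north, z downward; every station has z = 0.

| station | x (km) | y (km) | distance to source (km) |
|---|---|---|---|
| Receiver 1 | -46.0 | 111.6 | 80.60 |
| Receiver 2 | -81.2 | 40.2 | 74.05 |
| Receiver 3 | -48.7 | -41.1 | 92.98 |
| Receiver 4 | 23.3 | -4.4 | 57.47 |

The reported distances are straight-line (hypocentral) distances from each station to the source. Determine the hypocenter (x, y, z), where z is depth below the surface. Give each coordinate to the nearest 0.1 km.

x ≈ -8.4 km, y ≈ 41.6 km, depth ≈ 13.5 km

Each station gives a sphere (x−x_i)² + (y−y_i)² + z² = d_i² (stations at z=0).
Subtracting the Receiver 1 sphere from Receiver 2 and Receiver 3: z² cancels, leaving linear equations in x and y:
-70.4 x − 142.8 y = -5348.12
-5.4 x − 305.4 y = -12658.58
Solving: x ≈ -8.410, y ≈ 41.598 km (keep extra digits for the depth step; rounded: -8.4, 41.6).
Then from the Receiver 1 sphere: z² = 80.60² − (x + 46.0)² − (y − 111.6)² with x = -8.410, y = 41.598, so z ≈ 13.530 ≈ 13.5 km.
Check against Receiver 4 (with the unrounded solution): distance 57.48 ≈ 57.47 km. ✓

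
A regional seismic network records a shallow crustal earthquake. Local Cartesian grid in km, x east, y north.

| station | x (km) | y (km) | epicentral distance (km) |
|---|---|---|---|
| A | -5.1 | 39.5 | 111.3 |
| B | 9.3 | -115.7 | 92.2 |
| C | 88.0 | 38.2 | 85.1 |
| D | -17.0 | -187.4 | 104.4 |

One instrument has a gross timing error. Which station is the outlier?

D

Solve using three stations at a time. Using A, B, C (subtract circle equations pairwise → linear system) gives (x, y) ≈ (67.9, -44.5).
Distances from that point to each station vs reported:
  A: calculated 111.3 vs reported 111.3 → residual 0.0 km
  B: calculated 92.2 vs reported 92.2 → residual 0.0 km
  C: calculated 85.1 vs reported 85.1 → residual 0.0 km
  D: calculated 166.2 vs reported 104.4 → residual 61.8 km
A, B, C are mutually consistent (residuals ≈ 0); D is off by 61.8 km.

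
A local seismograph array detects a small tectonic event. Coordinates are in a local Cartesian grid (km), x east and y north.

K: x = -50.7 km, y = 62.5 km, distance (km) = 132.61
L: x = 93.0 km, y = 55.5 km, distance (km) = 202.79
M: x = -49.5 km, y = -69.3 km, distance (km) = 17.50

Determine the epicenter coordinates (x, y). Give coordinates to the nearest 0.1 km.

Circle about each station: (x + 50.7)² + (y − 62.5)² = 132.61²; (x − 93.0)² + (y − 55.5)² = 202.79²; (x + 49.5)² + (y + 69.3)² = 17.50².
Subtracting the K equation from the L and M equations removes the quadratic terms:
287.4 x − 14.0 y = -18285.86
2.4 x − 263.6 y = 18055.16
Solving the 2×2 system: x ≈ -67.0, y ≈ -69.1 km.

(-67.0, -69.1)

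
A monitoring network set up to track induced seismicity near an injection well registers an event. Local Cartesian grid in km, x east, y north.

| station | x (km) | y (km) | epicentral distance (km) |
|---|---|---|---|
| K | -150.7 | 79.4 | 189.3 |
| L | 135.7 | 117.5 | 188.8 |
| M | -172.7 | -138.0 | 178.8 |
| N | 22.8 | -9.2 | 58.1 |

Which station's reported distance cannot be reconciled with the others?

L

Solve using three stations at a time. Using K, M, N (subtract circle equations pairwise → linear system) gives (x, y) ≈ (-15.4, -53.0).
Distances from that point to each station vs reported:
  K: calculated 189.3 vs reported 189.3 → residual 0.0 km
  L: calculated 227.8 vs reported 188.8 → residual 39.0 km
  M: calculated 178.8 vs reported 178.8 → residual 0.0 km
  N: calculated 58.1 vs reported 58.1 → residual 0.0 km
K, M, N are mutually consistent (residuals ≈ 0); L is off by 39.0 km.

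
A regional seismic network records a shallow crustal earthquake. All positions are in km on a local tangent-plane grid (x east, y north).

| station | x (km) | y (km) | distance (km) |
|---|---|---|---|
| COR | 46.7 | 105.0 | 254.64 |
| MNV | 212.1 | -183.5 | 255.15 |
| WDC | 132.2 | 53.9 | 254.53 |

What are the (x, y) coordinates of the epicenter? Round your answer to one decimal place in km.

Circle about each station: (x − 46.7)² + (y − 105.0)² = 254.64²; (x − 212.1)² + (y + 183.5)² = 255.15²; (x − 132.2)² + (y − 53.9)² = 254.53².
Subtracting the COR equation from the MNV and WDC equations removes the quadratic terms:
330.8 x − 577.0 y = 65192.78
171.0 x − 102.2 y = 7232.17
Solving the 2×2 system: x ≈ -38.4, y ≈ -135.0 km.

(-38.4, -135.0)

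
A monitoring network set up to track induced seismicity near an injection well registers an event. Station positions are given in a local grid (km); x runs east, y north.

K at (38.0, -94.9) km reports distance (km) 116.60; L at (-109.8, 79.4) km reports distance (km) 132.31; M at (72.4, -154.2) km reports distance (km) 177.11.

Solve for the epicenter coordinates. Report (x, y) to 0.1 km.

x ≈ -67.9 km, y ≈ -46.1 km

Circle about each station: (x − 38.0)² + (y + 94.9)² = 116.60²; (x + 109.8)² + (y − 79.4)² = 132.31²; (x − 72.4)² + (y + 154.2)² = 177.11².
Subtracting pairs of circle equations eliminates x²+y² and gives linear equations (the radical axes):
-295.6 x + 348.6 y = 4000.01
68.8 x − 118.6 y = 797.00
Solving the 2×2 system: x ≈ -67.9, y ≈ -46.1 km.
Check against K (with the unrounded x, y): √((x − 38.0)²+(y + 94.9)²) = 116.62 ≈ 116.60 km. ✓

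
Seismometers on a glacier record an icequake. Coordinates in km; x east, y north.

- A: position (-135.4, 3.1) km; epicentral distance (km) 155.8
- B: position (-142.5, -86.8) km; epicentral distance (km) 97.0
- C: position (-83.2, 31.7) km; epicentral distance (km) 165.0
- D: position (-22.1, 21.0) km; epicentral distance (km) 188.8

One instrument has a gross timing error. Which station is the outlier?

Solve using three stations at a time. Using A, B, C (subtract circle equations pairwise → linear system) gives (x, y) ≈ (-56.2, -131.1).
Distances from that point to each station vs reported:
  A: calculated 155.8 vs reported 155.8 → residual 0.0 km
  B: calculated 97.0 vs reported 97.0 → residual 0.0 km
  C: calculated 165.0 vs reported 165.0 → residual 0.0 km
  D: calculated 155.8 vs reported 188.8 → residual 33.0 km
A, B, C are mutually consistent (residuals ≈ 0); D is off by 33.0 km.

D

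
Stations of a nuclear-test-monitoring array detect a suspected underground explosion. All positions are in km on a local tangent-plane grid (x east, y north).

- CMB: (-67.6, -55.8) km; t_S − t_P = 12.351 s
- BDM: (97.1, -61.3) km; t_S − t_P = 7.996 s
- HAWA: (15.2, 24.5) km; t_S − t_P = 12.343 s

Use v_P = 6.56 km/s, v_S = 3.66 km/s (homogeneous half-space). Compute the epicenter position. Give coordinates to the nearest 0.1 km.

(32.6, -76.2)

Distance from S−P lag: d = Δt · v_P v_S / (v_P − v_S) = Δt · (6.56·3.66)/(6.56−3.66) ≈ 8.2792·Δt.
So d_CMB = 102.26, d_BDM = 66.20, d_HAWA = 102.19 km.
Circle about each station: (x + 67.6)² + (y + 55.8)² = 102.26²; (x − 97.1)² + (y + 61.3)² = 66.20²; (x − 15.2)² + (y − 24.5)² = 102.19².
Subtracting the CMB equation from the BDM and HAWA equations removes the quadratic terms:
329.4 x − 11.0 y = 11577.37
165.6 x + 160.6 y = -6837.80
Solving the 2×2 system: x ≈ 32.6, y ≈ -76.2 km.
Check against CMB (with the unrounded x, y): √((x + 67.6)²+(y + 55.8)²) = 102.26 ≈ 102.26 km. ✓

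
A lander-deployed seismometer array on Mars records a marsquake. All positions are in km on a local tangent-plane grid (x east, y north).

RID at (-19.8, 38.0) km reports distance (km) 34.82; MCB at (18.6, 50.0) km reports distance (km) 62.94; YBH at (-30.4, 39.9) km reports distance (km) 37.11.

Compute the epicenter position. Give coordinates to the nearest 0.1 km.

(-23.7, 3.4)

Circle about each station: (x + 19.8)² + (y − 38.0)² = 34.82²; (x − 18.6)² + (y − 50.0)² = 62.94²; (x + 30.4)² + (y − 39.9)² = 37.11².
Subtracting pairs of circle equations eliminates x²+y² and gives linear equations (the radical axes):
76.8 x + 24.0 y = -1739.09
-21.2 x + 3.8 y = 515.41
Solving the 2×2 system: x ≈ -23.7, y ≈ 3.4 km.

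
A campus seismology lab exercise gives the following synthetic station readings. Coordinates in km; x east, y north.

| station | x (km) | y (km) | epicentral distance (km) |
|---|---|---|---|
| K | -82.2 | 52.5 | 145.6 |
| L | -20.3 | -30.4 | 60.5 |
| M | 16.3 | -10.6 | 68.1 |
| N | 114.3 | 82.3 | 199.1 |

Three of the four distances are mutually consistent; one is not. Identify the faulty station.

Solve using three stations at a time. Using K, M, N (subtract circle equations pairwise → linear system) gives (x, y) ≈ (-9.5, -73.7).
Distances from that point to each station vs reported:
  K: calculated 145.6 vs reported 145.6 → residual 0.0 km
  L: calculated 44.6 vs reported 60.5 → residual 15.9 km
  M: calculated 68.1 vs reported 68.1 → residual 0.0 km
  N: calculated 199.1 vs reported 199.1 → residual 0.0 km
K, M, N are mutually consistent (residuals ≈ 0); L is off by 15.9 km.

L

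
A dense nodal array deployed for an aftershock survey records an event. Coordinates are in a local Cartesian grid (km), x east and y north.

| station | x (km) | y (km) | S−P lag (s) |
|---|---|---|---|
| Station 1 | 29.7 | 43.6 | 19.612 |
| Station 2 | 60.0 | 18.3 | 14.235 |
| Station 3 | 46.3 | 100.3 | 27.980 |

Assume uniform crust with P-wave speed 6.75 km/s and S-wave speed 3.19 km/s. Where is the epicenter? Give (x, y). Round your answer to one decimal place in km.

x ≈ 73.1 km, y ≈ -66.8 km

Distance from S−P lag: d = Δt · v_P v_S / (v_P − v_S) = Δt · (6.75·3.19)/(6.75−3.19) ≈ 6.0485·Δt.
So d_Station 1 = 118.62, d_Station 2 = 86.10, d_Station 3 = 169.24 km.
Circle about each station: (x − 29.7)² + (y − 43.6)² = 118.62²; (x − 60.0)² + (y − 18.3)² = 86.10²; (x − 46.3)² + (y − 100.3)² = 169.24².
Subtracting the Station 1 equation from the Station 2 and Station 3 equations removes the quadratic terms:
60.6 x − 50.6 y = 7809.33
33.2 x + 113.4 y = -5150.74
Solving the 2×2 system: x ≈ 73.1, y ≈ -66.8 km.
Check against Station 1 (with the unrounded x, y): √((x − 29.7)²+(y − 43.6)²) = 118.63 ≈ 118.62 km. ✓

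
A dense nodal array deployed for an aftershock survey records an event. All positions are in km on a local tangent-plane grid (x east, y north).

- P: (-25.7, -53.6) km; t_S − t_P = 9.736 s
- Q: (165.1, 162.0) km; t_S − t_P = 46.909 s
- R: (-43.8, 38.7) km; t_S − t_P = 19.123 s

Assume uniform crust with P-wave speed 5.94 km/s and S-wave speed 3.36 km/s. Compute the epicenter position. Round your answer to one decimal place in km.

(-81.3, -104.4)

Distance from S−P lag: d = Δt · v_P v_S / (v_P − v_S) = Δt · (5.94·3.36)/(5.94−3.36) ≈ 7.7358·Δt.
So d_P = 75.32, d_Q = 362.88, d_R = 147.93 km.
Circle about each station: (x + 25.7)² + (y + 53.6)² = 75.32²; (x − 165.1)² + (y − 162.0)² = 362.88²; (x + 43.8)² + (y − 38.7)² = 147.93².
Subtracting the P equation from the Q and R equations removes the quadratic terms:
381.6 x + 431.2 y = -76040.23
-36.2 x + 184.6 y = -16327.50
Solving the 2×2 system: x ≈ -81.3, y ≈ -104.4 km.
Check against P (with the unrounded x, y): √((x + 25.7)²+(y + 53.6)²) = 75.31 ≈ 75.32 km. ✓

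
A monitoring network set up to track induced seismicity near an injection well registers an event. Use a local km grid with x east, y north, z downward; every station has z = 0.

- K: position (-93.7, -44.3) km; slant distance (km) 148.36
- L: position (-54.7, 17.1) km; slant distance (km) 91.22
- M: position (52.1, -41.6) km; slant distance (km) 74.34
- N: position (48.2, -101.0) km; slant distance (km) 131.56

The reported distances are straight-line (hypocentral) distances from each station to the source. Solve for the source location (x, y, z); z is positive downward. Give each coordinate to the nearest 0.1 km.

x ≈ 34.4 km, y ≈ 28.9 km, depth ≈ 15.6 km

Each station gives a sphere (x−x_i)² + (y−y_i)² + z² = d_i² (stations at z=0).
Subtracting the K sphere from L and M: z² cancels, leaving linear equations in x and y:
78.0 x + 122.8 y = 6231.92
291.6 x + 5.4 y = 10187.04
Solving: x ≈ 34.400, y ≈ 28.898 km (keep extra digits for the depth step; rounded: 34.4, 28.9).
Then from the K sphere: z² = 148.36² − (x + 93.7)² − (y + 44.3)² with x = 34.400, y = 28.898, so z ≈ 15.593 ≈ 15.6 km.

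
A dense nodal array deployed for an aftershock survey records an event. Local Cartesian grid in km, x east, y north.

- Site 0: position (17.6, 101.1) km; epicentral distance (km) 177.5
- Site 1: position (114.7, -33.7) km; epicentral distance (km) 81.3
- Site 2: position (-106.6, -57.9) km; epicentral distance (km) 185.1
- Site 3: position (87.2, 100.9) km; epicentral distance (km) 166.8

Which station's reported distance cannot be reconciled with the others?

Site 1

Solve using three stations at a time. Using Site 0, Site 2, Site 3 (subtract circle equations pairwise → linear system) gives (x, y) ≈ (78.4, -65.7).
Distances from that point to each station vs reported:
  Site 0: calculated 177.6 vs reported 177.5 → residual 0.1 km
  Site 1: calculated 48.4 vs reported 81.3 → residual 32.9 km
  Site 2: calculated 185.2 vs reported 185.1 → residual 0.1 km
  Site 3: calculated 166.9 vs reported 166.8 → residual 0.1 km
Site 0, Site 2, Site 3 are mutually consistent (residuals ≈ 0); Site 1 is off by 32.9 km.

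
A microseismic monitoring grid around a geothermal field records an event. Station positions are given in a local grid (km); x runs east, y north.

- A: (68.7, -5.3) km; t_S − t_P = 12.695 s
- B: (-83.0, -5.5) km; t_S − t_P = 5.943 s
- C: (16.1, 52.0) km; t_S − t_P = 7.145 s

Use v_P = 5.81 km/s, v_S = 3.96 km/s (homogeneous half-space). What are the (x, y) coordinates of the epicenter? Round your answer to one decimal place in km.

Distance from S−P lag: d = Δt · v_P v_S / (v_P − v_S) = Δt · (5.81·3.96)/(5.81−3.96) ≈ 12.4365·Δt.
So d_A = 157.88, d_B = 73.91, d_C = 88.86 km.
Circle about each station: (x − 68.7)² + (y + 5.3)² = 157.88²; (x + 83.0)² + (y + 5.5)² = 73.91²; (x − 16.1)² + (y − 52.0)² = 88.86².
Subtracting pairs of circle equations eliminates x²+y² and gives linear equations (the radical axes):
-303.4 x − 0.4 y = 21634.88
-105.2 x + 114.6 y = 15245.42
Solving the 2×2 system: x ≈ -71.4, y ≈ 67.5 km.

-71.4 km east, 67.5 km north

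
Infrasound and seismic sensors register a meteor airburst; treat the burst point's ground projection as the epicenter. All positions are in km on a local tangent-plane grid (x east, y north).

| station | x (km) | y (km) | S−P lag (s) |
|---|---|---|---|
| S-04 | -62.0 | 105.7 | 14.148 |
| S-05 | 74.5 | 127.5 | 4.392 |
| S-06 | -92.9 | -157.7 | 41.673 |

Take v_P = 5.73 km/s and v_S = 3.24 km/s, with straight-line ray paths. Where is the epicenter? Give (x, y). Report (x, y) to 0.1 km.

Distance from S−P lag: d = Δt · v_P v_S / (v_P − v_S) = Δt · (5.73·3.24)/(5.73−3.24) ≈ 7.4559·Δt.
So d_S-04 = 105.49, d_S-05 = 32.75, d_S-06 = 310.71 km.
Circle about each station: (x + 62.0)² + (y − 105.7)² = 105.49²; (x − 74.5)² + (y − 127.5)² = 32.75²; (x + 92.9)² + (y + 157.7)² = 310.71².
Subtracting pairs of circle equations eliminates x²+y² and gives linear equations (the radical axes):
273.0 x + 43.6 y = 16845.59
-61.8 x − 526.8 y = -66929.35
Solving the 2×2 system: x ≈ 42.2, y ≈ 122.1 km.

x ≈ 42.2 km, y ≈ 122.1 km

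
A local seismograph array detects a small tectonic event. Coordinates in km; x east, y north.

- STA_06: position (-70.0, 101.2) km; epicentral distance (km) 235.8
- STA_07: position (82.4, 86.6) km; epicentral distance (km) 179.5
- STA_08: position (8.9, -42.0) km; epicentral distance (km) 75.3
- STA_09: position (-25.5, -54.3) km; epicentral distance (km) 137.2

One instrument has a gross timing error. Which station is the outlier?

STA_09

Solve using three stations at a time. Using STA_06, STA_07, STA_08 (subtract circle equations pairwise → linear system) gives (x, y) ≈ (65.1, -92.0).
Distances from that point to each station vs reported:
  STA_06: calculated 235.8 vs reported 235.8 → residual 0.0 km
  STA_07: calculated 179.5 vs reported 179.5 → residual 0.0 km
  STA_08: calculated 75.2 vs reported 75.3 → residual 0.1 km
  STA_09: calculated 98.1 vs reported 137.2 → residual 39.1 km
STA_06, STA_07, STA_08 are mutually consistent (residuals ≈ 0); STA_09 is off by 39.1 km.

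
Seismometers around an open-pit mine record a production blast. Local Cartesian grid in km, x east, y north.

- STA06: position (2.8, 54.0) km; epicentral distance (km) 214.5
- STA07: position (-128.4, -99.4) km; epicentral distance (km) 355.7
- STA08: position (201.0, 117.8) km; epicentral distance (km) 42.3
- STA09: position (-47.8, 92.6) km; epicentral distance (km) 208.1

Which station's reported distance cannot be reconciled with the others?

Solve using three stations at a time. Using STA07, STA08, STA09 (subtract circle equations pairwise → linear system) gives (x, y) ≈ (159.6, 109.3).
Distances from that point to each station vs reported:
  STA06: calculated 166.3 vs reported 214.5 → residual 48.2 km
  STA07: calculated 355.7 vs reported 355.7 → residual 0.0 km
  STA08: calculated 42.2 vs reported 42.3 → residual 0.1 km
  STA09: calculated 208.1 vs reported 208.1 → residual 0.0 km
STA07, STA08, STA09 are mutually consistent (residuals ≈ 0); STA06 is off by 48.2 km.

STA06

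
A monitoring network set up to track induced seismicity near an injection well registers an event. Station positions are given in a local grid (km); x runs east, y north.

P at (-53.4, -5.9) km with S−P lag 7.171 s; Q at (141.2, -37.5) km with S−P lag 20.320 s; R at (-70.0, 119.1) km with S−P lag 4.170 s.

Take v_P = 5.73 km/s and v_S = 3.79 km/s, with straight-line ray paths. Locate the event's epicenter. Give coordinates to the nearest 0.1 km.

-56.9 km east, 74.3 km north

Distance from S−P lag: d = Δt · v_P v_S / (v_P − v_S) = Δt · (5.73·3.79)/(5.73−3.79) ≈ 11.1942·Δt.
So d_P = 80.27, d_Q = 227.47, d_R = 46.68 km.
Circle about each station: (x + 53.4)² + (y + 5.9)² = 80.27²; (x − 141.2)² + (y + 37.5)² = 227.47²; (x + 70.0)² + (y − 119.1)² = 46.68².
Subtracting pairs of circle equations eliminates x²+y² and gives linear equations (the radical axes):
389.2 x − 63.2 y = -26842.01
-33.2 x + 250.0 y = 20462.69
Solving the 2×2 system: x ≈ -56.9, y ≈ 74.3 km.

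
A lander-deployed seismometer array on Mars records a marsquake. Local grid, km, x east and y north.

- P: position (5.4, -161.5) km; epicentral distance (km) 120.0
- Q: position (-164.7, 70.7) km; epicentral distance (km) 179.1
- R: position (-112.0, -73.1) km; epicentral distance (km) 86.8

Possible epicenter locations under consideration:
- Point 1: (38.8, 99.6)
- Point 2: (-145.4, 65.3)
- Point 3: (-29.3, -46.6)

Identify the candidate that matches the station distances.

Point 3

For each candidate, compare |candidate − station| to the reported distance:
Point 1: residuals P 143.2, Q 26.4, R 142.5 → max 143.2 km
Point 2: residuals P 152.4, Q 159.1, R 55.6 → max 159.1 km
Point 3: residuals P 0.0, Q 0.0, R 0.0 → max 0.0 km
Only Point 3 has all residuals ≈ 0.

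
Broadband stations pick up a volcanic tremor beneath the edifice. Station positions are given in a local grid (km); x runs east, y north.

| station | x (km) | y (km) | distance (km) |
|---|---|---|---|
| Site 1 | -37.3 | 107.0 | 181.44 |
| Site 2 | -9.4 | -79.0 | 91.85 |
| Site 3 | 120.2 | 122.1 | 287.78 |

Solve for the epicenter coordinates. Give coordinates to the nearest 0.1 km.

x ≈ -99.9 km, y ≈ -63.3 km

Circle about each station: (x + 37.3)² + (y − 107.0)² = 181.44²; (x + 9.4)² + (y + 79.0)² = 91.85²; (x − 120.2)² + (y − 122.1)² = 287.78².
Subtracting the Site 1 equation from the Site 2 and Site 3 equations removes the quadratic terms:
55.8 x − 372.0 y = 17973.12
315.0 x + 30.2 y = -33380.69
Solving the 2×2 system: x ≈ -99.9, y ≈ -63.3 km.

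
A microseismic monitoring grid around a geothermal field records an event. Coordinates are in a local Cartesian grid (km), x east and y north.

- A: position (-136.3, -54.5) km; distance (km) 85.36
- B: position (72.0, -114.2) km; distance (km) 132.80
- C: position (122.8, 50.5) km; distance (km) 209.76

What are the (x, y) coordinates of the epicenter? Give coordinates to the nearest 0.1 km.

(-51.7, -65.9)

Circle about each station: (x + 136.3)² + (y + 54.5)² = 85.36²; (x − 72.0)² + (y + 114.2)² = 132.80²; (x − 122.8)² + (y − 50.5)² = 209.76².
Subtracting pairs of circle equations eliminates x²+y² and gives linear equations (the radical axes):
416.6 x − 119.4 y = -13671.81
518.2 x + 210.0 y = -40630.78
Solving the 2×2 system: x ≈ -51.7, y ≈ -65.9 km.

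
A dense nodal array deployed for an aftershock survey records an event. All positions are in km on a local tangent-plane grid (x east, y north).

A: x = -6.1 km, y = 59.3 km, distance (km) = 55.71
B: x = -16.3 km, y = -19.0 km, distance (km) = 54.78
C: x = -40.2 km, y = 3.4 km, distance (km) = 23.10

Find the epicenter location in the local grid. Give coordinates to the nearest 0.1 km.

-49.6 km east, 24.5 km north

Circle about each station: (x + 6.1)² + (y − 59.3)² = 55.71²; (x + 16.3)² + (y + 19.0)² = 54.78²; (x + 40.2)² + (y − 3.4)² = 23.10².
Subtracting the A equation from the B and C equations removes the quadratic terms:
-20.4 x − 156.6 y = -2824.25
-68.2 x − 111.8 y = 643.89
Solving the 2×2 system: x ≈ -49.6, y ≈ 24.5 km.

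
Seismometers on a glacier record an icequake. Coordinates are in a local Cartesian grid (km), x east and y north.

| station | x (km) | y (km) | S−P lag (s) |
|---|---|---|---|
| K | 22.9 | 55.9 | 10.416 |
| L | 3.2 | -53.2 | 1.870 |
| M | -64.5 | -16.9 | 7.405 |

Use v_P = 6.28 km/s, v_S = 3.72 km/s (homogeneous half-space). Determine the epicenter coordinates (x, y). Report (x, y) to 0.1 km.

(0.2, -36.4)

Distance from S−P lag: d = Δt · v_P v_S / (v_P − v_S) = Δt · (6.28·3.72)/(6.28−3.72) ≈ 9.1256·Δt.
So d_K = 95.05, d_L = 17.06, d_M = 67.58 km.
Circle about each station: (x − 22.9)² + (y − 55.9)² = 95.05²; (x − 3.2)² + (y + 53.2)² = 17.06²; (x + 64.5)² + (y + 16.9)² = 67.58².
Subtracting the K equation from the L and M equations removes the quadratic terms:
-39.4 x − 218.2 y = 7934.72
-174.8 x − 145.6 y = 5264.09
Solving the 2×2 system: x ≈ 0.2, y ≈ -36.4 km.
Check against K (with the unrounded x, y): √((x − 22.9)²+(y − 55.9)²) = 95.05 ≈ 95.05 km. ✓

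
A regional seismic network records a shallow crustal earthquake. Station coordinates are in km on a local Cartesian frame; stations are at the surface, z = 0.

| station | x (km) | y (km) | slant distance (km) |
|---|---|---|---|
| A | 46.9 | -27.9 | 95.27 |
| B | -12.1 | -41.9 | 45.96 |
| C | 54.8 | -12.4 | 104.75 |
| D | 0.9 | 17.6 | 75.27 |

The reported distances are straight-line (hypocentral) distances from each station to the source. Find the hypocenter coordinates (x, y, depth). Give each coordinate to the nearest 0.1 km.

(-41.8, -34.1, 34.2)

Each station gives a sphere (x−x_i)² + (y−y_i)² + z² = d_i² (stations at z=0).
Subtracting the A sphere from B and C: z² cancels, leaving linear equations in x and y:
-118.0 x − 28.0 y = 5888.05
15.8 x + 31.0 y = -1717.41
Solving: x ≈ -41.809, y ≈ -34.091 km (keep extra digits for the depth step; rounded: -41.8, -34.1).
Then from the A sphere: z² = 95.27² − (x − 46.9)² − (y + 27.9)² with x = -41.809, y = -34.091, so z ≈ 34.187 ≈ 34.2 km.
Check against D (with the unrounded solution): distance 75.26 ≈ 75.27 km. ✓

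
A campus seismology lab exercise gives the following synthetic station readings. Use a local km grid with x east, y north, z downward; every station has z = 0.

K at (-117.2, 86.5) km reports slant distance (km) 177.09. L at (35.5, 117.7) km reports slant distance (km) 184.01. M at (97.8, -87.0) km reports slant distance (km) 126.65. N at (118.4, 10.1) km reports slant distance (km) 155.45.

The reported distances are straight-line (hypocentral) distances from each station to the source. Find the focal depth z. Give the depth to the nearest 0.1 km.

z ≈ 41.3 km

Each station gives a sphere (x−x_i)² + (y−y_i)² + z² = d_i² (stations at z=0).
Subtracting the K sphere from L and M: z² cancels, leaving linear equations in x and y:
305.4 x + 62.4 y = -8603.36
430.0 x − 347.0 y = 11236.40
Solving: x ≈ -17.200, y ≈ -53.695 km (keep extra digits for the depth step; rounded: -17.2, -53.7).
Then from the K sphere: z² = 177.09² − (x + 117.2)² − (y − 86.5)² with x = -17.200, y = -53.695, so z ≈ 41.307 ≈ 41.3 km.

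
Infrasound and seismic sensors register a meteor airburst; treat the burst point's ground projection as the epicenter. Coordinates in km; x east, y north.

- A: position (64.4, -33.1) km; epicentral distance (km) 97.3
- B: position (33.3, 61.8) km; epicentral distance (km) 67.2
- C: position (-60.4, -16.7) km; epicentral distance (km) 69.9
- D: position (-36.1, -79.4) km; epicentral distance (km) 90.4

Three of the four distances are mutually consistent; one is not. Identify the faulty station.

A

Solve using three stations at a time. Using B, C, D (subtract circle equations pairwise → linear system) gives (x, y) ≈ (7.5, -0.2).
Distances from that point to each station vs reported:
  A: calculated 65.7 vs reported 97.3 → residual 31.6 km
  B: calculated 67.2 vs reported 67.2 → residual 0.0 km
  C: calculated 69.9 vs reported 69.9 → residual 0.0 km
  D: calculated 90.4 vs reported 90.4 → residual 0.0 km
B, C, D are mutually consistent (residuals ≈ 0); A is off by 31.6 km.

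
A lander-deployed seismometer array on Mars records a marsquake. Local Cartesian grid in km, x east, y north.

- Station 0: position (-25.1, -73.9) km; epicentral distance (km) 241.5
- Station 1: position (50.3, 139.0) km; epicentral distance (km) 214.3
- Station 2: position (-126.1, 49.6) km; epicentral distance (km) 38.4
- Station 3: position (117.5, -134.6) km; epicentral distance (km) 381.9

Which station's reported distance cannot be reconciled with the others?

Station 2

Solve using three stations at a time. Using Station 0, Station 1, Station 3 (subtract circle equations pairwise → linear system) gives (x, y) ≈ (-163.5, 124.0).
Distances from that point to each station vs reported:
  Station 0: calculated 241.5 vs reported 241.5 → residual 0.0 km
  Station 1: calculated 214.3 vs reported 214.3 → residual 0.0 km
  Station 2: calculated 83.3 vs reported 38.4 → residual 44.9 km
  Station 3: calculated 381.9 vs reported 381.9 → residual 0.0 km
Station 0, Station 1, Station 3 are mutually consistent (residuals ≈ 0); Station 2 is off by 44.9 km.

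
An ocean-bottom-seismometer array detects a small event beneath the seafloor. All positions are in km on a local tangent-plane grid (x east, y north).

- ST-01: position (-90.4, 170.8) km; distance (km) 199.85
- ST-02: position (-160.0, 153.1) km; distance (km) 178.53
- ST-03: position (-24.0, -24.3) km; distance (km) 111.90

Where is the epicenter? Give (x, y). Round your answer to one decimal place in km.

x ≈ -135.9 km, y ≈ -23.8 km

Circle about each station: (x + 90.4)² + (y − 170.8)² = 199.85²; (x + 160.0)² + (y − 153.1)² = 178.53²; (x + 24.0)² + (y + 24.3)² = 111.90².
Subtracting the ST-01 equation from the ST-02 and ST-03 equations removes the quadratic terms:
-139.2 x − 35.4 y = 19761.87
132.8 x − 390.2 y = -8759.90
Solving the 2×2 system: x ≈ -135.9, y ≈ -23.8 km.
Check against ST-01 (with the unrounded x, y): √((x + 90.4)²+(y − 170.8)²) = 199.86 ≈ 199.85 km. ✓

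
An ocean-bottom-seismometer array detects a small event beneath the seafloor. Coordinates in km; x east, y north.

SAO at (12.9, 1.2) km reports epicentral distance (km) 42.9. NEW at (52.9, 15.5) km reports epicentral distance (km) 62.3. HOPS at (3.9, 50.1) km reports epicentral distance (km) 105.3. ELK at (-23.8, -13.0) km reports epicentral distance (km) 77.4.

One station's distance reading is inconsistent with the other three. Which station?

SAO

Solve using three stations at a time. Using NEW, HOPS, ELK (subtract circle equations pairwise → linear system) gives (x, y) ≈ (46.0, -46.4).
Distances from that point to each station vs reported:
  SAO: calculated 58.0 vs reported 42.9 → residual 15.1 km
  NEW: calculated 62.3 vs reported 62.3 → residual 0.0 km
  HOPS: calculated 105.3 vs reported 105.3 → residual 0.0 km
  ELK: calculated 77.4 vs reported 77.4 → residual 0.0 km
NEW, HOPS, ELK are mutually consistent (residuals ≈ 0); SAO is off by 15.1 km.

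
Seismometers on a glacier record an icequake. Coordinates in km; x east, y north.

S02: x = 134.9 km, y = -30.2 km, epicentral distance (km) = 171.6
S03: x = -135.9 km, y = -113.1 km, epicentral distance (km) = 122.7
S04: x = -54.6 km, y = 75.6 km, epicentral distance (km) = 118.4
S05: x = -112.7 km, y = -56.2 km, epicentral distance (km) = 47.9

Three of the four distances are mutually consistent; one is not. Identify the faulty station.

Solve using three stations at a time. Using S02, S03, S04 (subtract circle equations pairwise → linear system) gives (x, y) ≈ (-36.3, -41.4).
Distances from that point to each station vs reported:
  S02: calculated 171.6 vs reported 171.6 → residual 0.0 km
  S03: calculated 122.7 vs reported 122.7 → residual 0.0 km
  S04: calculated 118.4 vs reported 118.4 → residual 0.0 km
  S05: calculated 77.8 vs reported 47.9 → residual 29.9 km
S02, S03, S04 are mutually consistent (residuals ≈ 0); S05 is off by 29.9 km.

S05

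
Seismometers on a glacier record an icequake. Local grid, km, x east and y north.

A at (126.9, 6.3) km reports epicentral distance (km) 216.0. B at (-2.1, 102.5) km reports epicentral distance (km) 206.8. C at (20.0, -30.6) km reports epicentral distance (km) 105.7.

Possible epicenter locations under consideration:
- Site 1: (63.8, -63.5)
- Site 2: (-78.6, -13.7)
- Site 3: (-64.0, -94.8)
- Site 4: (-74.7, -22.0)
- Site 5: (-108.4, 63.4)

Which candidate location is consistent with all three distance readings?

For each candidate, compare |candidate − station| to the reported distance:
Site 1: residuals A 121.9, B 28.2, C 50.9 → max 121.9 km
Site 2: residuals A 9.5, B 67.7, C 5.7 → max 67.7 km
Site 3: residuals A 0.0, B 0.0, C 0.0 → max 0.0 km
Site 4: residuals A 12.4, B 62.7, C 10.6 → max 62.7 km
Site 5: residuals A 26.1, B 93.5, C 53.4 → max 93.5 km
Only Site 3 has all residuals ≈ 0.

Site 3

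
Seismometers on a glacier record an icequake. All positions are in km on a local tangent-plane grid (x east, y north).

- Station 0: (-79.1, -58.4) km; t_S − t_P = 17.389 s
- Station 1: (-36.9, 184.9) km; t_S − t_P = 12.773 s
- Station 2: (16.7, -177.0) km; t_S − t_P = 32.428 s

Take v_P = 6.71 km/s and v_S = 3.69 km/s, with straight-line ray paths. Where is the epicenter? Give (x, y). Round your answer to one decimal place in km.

x ≈ -48.3 km, y ≈ 80.8 km

Distance from S−P lag: d = Δt · v_P v_S / (v_P − v_S) = Δt · (6.71·3.69)/(6.71−3.69) ≈ 8.1986·Δt.
So d_Station 0 = 142.57, d_Station 1 = 104.72, d_Station 2 = 265.87 km.
Circle about each station: (x + 79.1)² + (y + 58.4)² = 142.57²; (x + 36.9)² + (y − 184.9)² = 104.72²; (x − 16.7)² + (y + 177.0)² = 265.87².
Subtracting the Station 0 equation from the Station 1 and Station 2 equations removes the quadratic terms:
84.4 x + 486.6 y = 35242.18
191.6 x − 237.2 y = -28420.13
Solving the 2×2 system: x ≈ -48.3, y ≈ 80.8 km.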